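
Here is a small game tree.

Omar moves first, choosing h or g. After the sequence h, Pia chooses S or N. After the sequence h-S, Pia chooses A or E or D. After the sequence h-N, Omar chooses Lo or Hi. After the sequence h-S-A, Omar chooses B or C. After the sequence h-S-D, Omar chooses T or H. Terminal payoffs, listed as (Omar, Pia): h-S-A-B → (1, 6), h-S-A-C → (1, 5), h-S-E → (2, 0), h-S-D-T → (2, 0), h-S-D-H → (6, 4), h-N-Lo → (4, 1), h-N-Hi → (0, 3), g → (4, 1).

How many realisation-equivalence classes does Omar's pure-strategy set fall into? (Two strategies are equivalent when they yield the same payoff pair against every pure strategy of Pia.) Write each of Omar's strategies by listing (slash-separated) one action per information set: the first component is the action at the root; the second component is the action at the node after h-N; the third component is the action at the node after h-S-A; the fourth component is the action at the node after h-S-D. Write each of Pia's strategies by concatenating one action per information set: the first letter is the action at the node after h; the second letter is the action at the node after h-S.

Omar has 16 pure strategies: h/Lo/B/T, h/Lo/B/H, h/Lo/C/T, h/Lo/C/H, h/Hi/B/T, h/Hi/B/H, h/Hi/C/T, h/Hi/C/H, g/Lo/B/T, g/Lo/B/H, g/Lo/C/T, g/Lo/C/H, g/Hi/B/T, g/Hi/B/H, g/Hi/C/T, g/Hi/C/H. Columns: SA, SE, SD, NA, NE, ND.
{h/Lo/B/T} → row (1,6) (2,0) (2,0) (4,1) (4,1) (4,1)
{h/Lo/B/H} → row (1,6) (2,0) (6,4) (4,1) (4,1) (4,1)
{h/Lo/C/T} → row (1,5) (2,0) (2,0) (4,1) (4,1) (4,1)
{h/Lo/C/H} → row (1,5) (2,0) (6,4) (4,1) (4,1) (4,1)
{h/Hi/B/T} → row (1,6) (2,0) (2,0) (0,3) (0,3) (0,3)
{h/Hi/B/H} → row (1,6) (2,0) (6,4) (0,3) (0,3) (0,3)
{h/Hi/C/T} → row (1,5) (2,0) (2,0) (0,3) (0,3) (0,3)
{h/Hi/C/H} → row (1,5) (2,0) (6,4) (0,3) (0,3) (0,3)
{g/Lo/B/T, g/Lo/B/H, g/Lo/C/T, g/Lo/C/H, g/Hi/B/T, g/Hi/B/H, g/Hi/C/T, g/Hi/C/H} → row (4,1) (4,1) (4,1) (4,1) (4,1) (4,1)
That's 9 distinct rows out of 16 strategies.

9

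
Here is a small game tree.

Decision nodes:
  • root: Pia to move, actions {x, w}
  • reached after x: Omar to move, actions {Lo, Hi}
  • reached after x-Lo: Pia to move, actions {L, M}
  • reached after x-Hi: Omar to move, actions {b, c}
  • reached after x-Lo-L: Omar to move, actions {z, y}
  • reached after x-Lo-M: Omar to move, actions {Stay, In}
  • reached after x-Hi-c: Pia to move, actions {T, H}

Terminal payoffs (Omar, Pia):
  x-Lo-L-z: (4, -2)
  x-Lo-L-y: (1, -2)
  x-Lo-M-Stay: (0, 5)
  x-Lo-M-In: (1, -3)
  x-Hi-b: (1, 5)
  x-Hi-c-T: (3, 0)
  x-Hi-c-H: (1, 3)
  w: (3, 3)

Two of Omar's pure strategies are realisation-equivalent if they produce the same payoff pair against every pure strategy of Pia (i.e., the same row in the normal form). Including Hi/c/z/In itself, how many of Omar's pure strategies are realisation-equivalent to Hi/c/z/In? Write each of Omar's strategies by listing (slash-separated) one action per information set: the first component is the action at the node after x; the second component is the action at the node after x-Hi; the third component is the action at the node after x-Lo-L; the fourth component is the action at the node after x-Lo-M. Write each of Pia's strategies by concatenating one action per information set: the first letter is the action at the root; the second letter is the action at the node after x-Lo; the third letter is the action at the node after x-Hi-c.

Row for Hi/c/z/In (columns xLT, xLH, xMT, xMH, wLT, wLH, wMT, wMH): (3,0) (1,3) (3,0) (1,3) (3,3) (3,3) (3,3) (3,3).
Under Hi/c/z/In, Omar's choice at the node after x-Lo-L and at the node after x-Lo-M can never be reached regardless of what Pia does, so varying those choices leaves every outcome unchanged.
Holding the reachable choices fixed and varying the unreachable ones freely already gives 2 × 2 = 4 equivalent strategies.
No other strategy reproduces this row, so those 4 are the full class: Hi/c/z/Stay, Hi/c/z/In, Hi/c/y/Stay, Hi/c/y/In.

4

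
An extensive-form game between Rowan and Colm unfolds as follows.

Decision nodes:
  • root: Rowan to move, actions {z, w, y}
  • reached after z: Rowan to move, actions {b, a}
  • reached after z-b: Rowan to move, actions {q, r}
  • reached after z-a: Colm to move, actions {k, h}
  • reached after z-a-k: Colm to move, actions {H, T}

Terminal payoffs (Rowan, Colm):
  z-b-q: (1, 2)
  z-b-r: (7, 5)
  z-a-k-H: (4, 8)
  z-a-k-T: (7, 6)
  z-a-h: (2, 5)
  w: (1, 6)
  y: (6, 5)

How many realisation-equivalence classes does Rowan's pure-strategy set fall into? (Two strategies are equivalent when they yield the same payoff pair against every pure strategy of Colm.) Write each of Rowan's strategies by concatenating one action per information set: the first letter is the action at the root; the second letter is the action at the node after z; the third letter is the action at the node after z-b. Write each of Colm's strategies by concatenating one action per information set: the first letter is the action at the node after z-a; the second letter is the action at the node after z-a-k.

5

Rowan has 12 pure strategies: zbq, zbr, zaq, zar, wbq, wbr, waq, war, ybq, ybr, yaq, yar. Columns: kH, kT, hH, hT.
{zbq} → row (1,2) (1,2) (1,2) (1,2)
{zbr} → row (7,5) (7,5) (7,5) (7,5)
{zaq, zar} → row (4,8) (7,6) (2,5) (2,5)
{wbq, wbr, waq, war} → row (1,6) (1,6) (1,6) (1,6)
{ybq, ybr, yaq, yar} → row (6,5) (6,5) (6,5) (6,5)
That's 5 distinct rows out of 12 strategies.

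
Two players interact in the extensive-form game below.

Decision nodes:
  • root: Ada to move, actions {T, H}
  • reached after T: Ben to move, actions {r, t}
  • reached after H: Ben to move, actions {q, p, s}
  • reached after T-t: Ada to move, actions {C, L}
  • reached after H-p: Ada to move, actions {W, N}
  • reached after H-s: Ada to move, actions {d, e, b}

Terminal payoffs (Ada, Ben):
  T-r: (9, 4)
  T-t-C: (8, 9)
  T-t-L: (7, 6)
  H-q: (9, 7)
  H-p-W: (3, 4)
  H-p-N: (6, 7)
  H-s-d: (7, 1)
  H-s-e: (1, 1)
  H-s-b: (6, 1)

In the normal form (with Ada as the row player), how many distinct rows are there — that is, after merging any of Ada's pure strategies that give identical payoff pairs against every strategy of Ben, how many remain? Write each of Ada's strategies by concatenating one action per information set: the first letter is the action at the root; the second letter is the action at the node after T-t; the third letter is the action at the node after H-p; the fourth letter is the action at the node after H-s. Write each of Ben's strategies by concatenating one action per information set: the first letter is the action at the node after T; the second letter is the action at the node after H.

Ada has 24 pure strategies: TCWd, TCWe, TCWb, TCNd, TCNe, TCNb, TLWd, TLWe, TLWb, TLNd, TLNe, TLNb, HCWd, HCWe, HCWb, HCNd, HCNe, HCNb, HLWd, HLWe, HLWb, HLNd, HLNe, HLNb. Columns: rq, rp, rs, tq, tp, ts.
{TCWd, TCWe, TCWb, TCNd, TCNe, TCNb} → row (9,4) (9,4) (9,4) (8,9) (8,9) (8,9)
{TLWd, TLWe, TLWb, TLNd, TLNe, TLNb} → row (9,4) (9,4) (9,4) (7,6) (7,6) (7,6)
{HCWd, HLWd} → row (9,7) (3,4) (7,1) (9,7) (3,4) (7,1)
{HCWe, HLWe} → row (9,7) (3,4) (1,1) (9,7) (3,4) (1,1)
{HCWb, HLWb} → row (9,7) (3,4) (6,1) (9,7) (3,4) (6,1)
{HCNd, HLNd} → row (9,7) (6,7) (7,1) (9,7) (6,7) (7,1)
{HCNe, HLNe} → row (9,7) (6,7) (1,1) (9,7) (6,7) (1,1)
{HCNb, HLNb} → row (9,7) (6,7) (6,1) (9,7) (6,7) (6,1)
That's 8 distinct rows out of 24 strategies.

8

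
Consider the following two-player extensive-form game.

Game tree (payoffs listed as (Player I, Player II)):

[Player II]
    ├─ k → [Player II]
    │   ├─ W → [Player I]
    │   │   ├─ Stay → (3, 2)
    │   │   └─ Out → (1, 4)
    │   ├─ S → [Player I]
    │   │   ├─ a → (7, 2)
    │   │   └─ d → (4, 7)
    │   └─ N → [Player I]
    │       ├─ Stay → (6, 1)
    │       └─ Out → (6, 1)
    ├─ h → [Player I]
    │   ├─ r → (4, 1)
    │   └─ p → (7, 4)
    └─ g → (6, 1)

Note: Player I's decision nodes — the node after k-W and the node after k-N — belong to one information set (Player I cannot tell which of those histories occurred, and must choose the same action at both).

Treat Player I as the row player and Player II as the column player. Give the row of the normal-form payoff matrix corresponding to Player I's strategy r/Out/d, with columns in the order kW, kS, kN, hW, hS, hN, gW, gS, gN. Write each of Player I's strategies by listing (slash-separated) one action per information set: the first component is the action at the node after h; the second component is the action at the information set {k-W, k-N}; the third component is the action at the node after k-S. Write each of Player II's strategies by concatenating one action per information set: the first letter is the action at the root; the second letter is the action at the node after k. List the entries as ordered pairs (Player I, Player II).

(1,4) (4,7) (6,1) (4,1) (4,1) (4,1) (6,1) (6,1) (6,1)

vs kW: Player II plays k → Player II plays W at [k] → Player I plays Out at [k-W] → (1, 4)
vs kS: Player II plays k → Player II plays S at [k] → Player I plays d at [k-S] → (4, 7)
vs kN: Player II plays k → Player II plays N at [k] → Player I plays Out at [k-N] → (6, 1)
vs hW: Player II plays h → Player I plays r at [h] → (4, 1)
vs hS: Player II plays h → Player I plays r at [h] → (4, 1)
vs hN: Player II plays h → Player I plays r at [h] → (4, 1)
vs gW: Player II plays g → (6, 1)
vs gS: Player II plays g → (6, 1)
vs gN: Player II plays g → (6, 1)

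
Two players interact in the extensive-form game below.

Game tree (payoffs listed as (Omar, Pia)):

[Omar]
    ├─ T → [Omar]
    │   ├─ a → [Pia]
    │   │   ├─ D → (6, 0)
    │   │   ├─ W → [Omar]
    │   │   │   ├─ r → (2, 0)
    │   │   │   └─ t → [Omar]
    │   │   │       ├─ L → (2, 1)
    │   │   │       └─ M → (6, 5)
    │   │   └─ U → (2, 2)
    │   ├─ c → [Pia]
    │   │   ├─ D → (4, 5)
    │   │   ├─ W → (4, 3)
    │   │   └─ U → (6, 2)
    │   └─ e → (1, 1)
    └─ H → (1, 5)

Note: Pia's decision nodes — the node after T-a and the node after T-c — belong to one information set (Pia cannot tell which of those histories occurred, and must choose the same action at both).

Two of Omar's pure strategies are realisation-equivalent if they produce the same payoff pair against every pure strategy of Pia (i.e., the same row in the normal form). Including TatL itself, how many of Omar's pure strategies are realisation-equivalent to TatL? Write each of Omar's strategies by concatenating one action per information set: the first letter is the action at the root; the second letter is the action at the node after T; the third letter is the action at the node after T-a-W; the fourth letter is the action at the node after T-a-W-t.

1

Row for TatL (columns D, W, U): (6,0) (2,1) (2,2).
Every one of Omar's information sets is on the play path for some reply by Pia when Omar follows TatL.
Changing the action at any of them therefore changes at least one column, so only TatL itself gives this row.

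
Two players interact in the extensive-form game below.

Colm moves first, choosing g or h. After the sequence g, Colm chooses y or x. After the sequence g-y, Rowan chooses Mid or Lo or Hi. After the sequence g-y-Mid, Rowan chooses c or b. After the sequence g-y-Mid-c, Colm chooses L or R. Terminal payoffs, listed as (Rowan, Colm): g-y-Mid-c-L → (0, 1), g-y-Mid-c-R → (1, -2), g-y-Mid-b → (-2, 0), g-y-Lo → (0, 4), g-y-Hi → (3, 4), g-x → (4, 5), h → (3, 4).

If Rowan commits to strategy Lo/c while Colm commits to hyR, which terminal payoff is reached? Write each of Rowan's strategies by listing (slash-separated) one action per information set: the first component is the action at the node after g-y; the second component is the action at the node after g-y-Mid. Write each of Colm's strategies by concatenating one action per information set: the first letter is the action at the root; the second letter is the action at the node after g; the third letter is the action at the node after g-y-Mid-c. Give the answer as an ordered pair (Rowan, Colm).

(3, 4)

Trace the play path from the root:
  Colm plays h
→ terminal payoff (3, 4).
(Rowan's choice at the node after g-y is never reached on this path, so it doesn't affect the outcome.)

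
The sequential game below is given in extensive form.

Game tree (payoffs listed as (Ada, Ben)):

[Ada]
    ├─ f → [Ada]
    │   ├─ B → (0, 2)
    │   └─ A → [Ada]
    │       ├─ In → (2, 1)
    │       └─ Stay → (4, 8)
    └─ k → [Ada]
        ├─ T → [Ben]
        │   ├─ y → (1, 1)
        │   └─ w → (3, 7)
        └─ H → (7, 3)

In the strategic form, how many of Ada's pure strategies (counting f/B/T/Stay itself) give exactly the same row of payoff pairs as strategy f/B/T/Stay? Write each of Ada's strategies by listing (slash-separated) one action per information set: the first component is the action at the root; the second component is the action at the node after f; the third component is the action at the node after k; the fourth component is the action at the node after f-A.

4

Row for f/B/T/Stay (columns y, w): (0,2) (0,2).
Under f/B/T/Stay, Ada's choice at the node after k and at the node after f-A can never be reached regardless of what Ben does, so varying those choices leaves every outcome unchanged.
Holding the reachable choices fixed and varying the unreachable ones freely already gives 2 × 2 = 4 equivalent strategies.
No other strategy reproduces this row, so those 4 are the full class: f/B/T/In, f/B/T/Stay, f/B/H/In, f/B/H/Stay.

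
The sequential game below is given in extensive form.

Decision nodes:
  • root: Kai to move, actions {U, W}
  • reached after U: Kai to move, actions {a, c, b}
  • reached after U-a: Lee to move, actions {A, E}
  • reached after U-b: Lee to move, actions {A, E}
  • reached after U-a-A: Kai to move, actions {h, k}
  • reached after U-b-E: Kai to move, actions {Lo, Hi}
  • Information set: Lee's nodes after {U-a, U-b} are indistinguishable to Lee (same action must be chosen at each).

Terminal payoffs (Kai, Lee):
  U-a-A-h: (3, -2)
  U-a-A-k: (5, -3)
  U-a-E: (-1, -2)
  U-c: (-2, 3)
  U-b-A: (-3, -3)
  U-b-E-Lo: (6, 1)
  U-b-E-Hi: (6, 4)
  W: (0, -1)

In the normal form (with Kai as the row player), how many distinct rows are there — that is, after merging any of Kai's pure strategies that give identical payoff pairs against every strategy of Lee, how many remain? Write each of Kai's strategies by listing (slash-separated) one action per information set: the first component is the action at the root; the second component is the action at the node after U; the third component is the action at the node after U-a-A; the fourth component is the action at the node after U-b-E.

Kai has 24 pure strategies: U/a/h/Lo, U/a/h/Hi, U/a/k/Lo, U/a/k/Hi, U/c/h/Lo, U/c/h/Hi, U/c/k/Lo, U/c/k/Hi, U/b/h/Lo, U/b/h/Hi, U/b/k/Lo, U/b/k/Hi, W/a/h/Lo, W/a/h/Hi, W/a/k/Lo, W/a/k/Hi, W/c/h/Lo, W/c/h/Hi, W/c/k/Lo, W/c/k/Hi, W/b/h/Lo, W/b/h/Hi, W/b/k/Lo, W/b/k/Hi. Columns: A, E.
{U/a/h/Lo, U/a/h/Hi} → row (3,-2) (-1,-2)
{U/a/k/Lo, U/a/k/Hi} → row (5,-3) (-1,-2)
{U/c/h/Lo, U/c/h/Hi, U/c/k/Lo, U/c/k/Hi} → row (-2,3) (-2,3)
{U/b/h/Lo, U/b/k/Lo} → row (-3,-3) (6,1)
{U/b/h/Hi, U/b/k/Hi} → row (-3,-3) (6,4)
{W/a/h/Lo, W/a/h/Hi, W/a/k/Lo, W/a/k/Hi, W/c/h/Lo, W/c/h/Hi, W/c/k/Lo, W/c/k/Hi, W/b/h/Lo, W/b/h/Hi, W/b/k/Lo, W/b/k/Hi} → row (0,-1) (0,-1)
That's 6 distinct rows out of 24 strategies.

6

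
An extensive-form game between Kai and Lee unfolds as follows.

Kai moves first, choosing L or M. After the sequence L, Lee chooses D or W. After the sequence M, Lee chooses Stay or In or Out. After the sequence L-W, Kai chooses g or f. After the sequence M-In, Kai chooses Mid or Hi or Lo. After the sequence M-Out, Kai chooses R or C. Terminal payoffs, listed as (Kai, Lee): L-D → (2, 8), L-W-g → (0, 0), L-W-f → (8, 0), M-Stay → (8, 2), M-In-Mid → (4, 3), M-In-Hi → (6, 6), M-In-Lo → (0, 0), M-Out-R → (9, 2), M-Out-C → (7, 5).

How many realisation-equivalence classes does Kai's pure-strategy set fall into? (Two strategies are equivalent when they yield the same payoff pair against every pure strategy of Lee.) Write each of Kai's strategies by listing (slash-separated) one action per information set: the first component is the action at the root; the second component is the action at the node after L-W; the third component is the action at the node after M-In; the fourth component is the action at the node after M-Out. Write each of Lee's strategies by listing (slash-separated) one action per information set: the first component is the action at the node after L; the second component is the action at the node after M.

Kai has 24 pure strategies: L/g/Mid/R, L/g/Mid/C, L/g/Hi/R, L/g/Hi/C, L/g/Lo/R, L/g/Lo/C, L/f/Mid/R, L/f/Mid/C, L/f/Hi/R, L/f/Hi/C, L/f/Lo/R, L/f/Lo/C, M/g/Mid/R, M/g/Mid/C, M/g/Hi/R, M/g/Hi/C, M/g/Lo/R, M/g/Lo/C, M/f/Mid/R, M/f/Mid/C, M/f/Hi/R, M/f/Hi/C, M/f/Lo/R, M/f/Lo/C. Columns: D/Stay, D/In, D/Out, W/Stay, W/In, W/Out.
{L/g/Mid/R, L/g/Mid/C, L/g/Hi/R, L/g/Hi/C, L/g/Lo/R, L/g/Lo/C} → row (2,8) (2,8) (2,8) (0,0) (0,0) (0,0)
{L/f/Mid/R, L/f/Mid/C, L/f/Hi/R, L/f/Hi/C, L/f/Lo/R, L/f/Lo/C} → row (2,8) (2,8) (2,8) (8,0) (8,0) (8,0)
{M/g/Mid/R, M/f/Mid/R} → row (8,2) (4,3) (9,2) (8,2) (4,3) (9,2)
{M/g/Mid/C, M/f/Mid/C} → row (8,2) (4,3) (7,5) (8,2) (4,3) (7,5)
{M/g/Hi/R, M/f/Hi/R} → row (8,2) (6,6) (9,2) (8,2) (6,6) (9,2)
{M/g/Hi/C, M/f/Hi/C} → row (8,2) (6,6) (7,5) (8,2) (6,6) (7,5)
{M/g/Lo/R, M/f/Lo/R} → row (8,2) (0,0) (9,2) (8,2) (0,0) (9,2)
{M/g/Lo/C, M/f/Lo/C} → row (8,2) (0,0) (7,5) (8,2) (0,0) (7,5)
That's 8 distinct rows out of 24 strategies.

8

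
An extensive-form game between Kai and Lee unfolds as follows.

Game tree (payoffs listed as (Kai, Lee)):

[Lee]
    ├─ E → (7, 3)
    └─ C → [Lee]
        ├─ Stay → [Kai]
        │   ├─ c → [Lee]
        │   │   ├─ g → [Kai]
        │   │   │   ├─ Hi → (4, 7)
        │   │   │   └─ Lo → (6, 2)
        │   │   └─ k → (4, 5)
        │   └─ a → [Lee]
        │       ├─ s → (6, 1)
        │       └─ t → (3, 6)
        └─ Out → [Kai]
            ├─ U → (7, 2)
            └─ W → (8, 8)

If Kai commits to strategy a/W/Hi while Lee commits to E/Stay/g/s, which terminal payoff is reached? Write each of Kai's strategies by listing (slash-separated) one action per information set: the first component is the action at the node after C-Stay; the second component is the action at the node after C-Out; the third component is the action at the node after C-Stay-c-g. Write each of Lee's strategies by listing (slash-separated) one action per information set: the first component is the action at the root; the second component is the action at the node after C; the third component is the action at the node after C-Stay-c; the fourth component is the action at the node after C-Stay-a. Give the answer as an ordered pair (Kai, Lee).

(7, 3)

Trace the play path from the root:
  Lee plays E
→ terminal payoff (7, 3).
(Kai's choice at the node after C-Stay is never reached on this path, so it doesn't affect the outcome.)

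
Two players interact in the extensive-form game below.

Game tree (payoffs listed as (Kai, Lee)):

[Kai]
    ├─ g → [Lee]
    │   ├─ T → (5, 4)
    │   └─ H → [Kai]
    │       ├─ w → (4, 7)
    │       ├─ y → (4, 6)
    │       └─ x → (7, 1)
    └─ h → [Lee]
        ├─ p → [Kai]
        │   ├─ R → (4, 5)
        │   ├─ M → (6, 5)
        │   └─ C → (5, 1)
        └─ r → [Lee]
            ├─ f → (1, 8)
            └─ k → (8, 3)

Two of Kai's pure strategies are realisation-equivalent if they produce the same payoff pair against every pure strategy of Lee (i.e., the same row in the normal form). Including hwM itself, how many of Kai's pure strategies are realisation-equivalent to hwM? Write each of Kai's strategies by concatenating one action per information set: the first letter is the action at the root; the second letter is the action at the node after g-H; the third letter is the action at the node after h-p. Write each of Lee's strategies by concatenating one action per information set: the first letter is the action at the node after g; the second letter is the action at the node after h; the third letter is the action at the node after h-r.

3

Row for hwM (columns Tpf, Tpk, Trf, Trk, Hpf, Hpk, Hrf, Hrk): (6,5) (6,5) (1,8) (8,3) (6,5) (6,5) (1,8) (8,3).
Under hwM, Kai's choice at the node after g-H can never be reached regardless of what Lee does, so varying those choices leaves every outcome unchanged.
Holding the reachable choices fixed and varying the unreachable one freely already gives 3 equivalent strategies.
No other strategy reproduces this row, so those 3 are the full class: hwM, hyM, hxM.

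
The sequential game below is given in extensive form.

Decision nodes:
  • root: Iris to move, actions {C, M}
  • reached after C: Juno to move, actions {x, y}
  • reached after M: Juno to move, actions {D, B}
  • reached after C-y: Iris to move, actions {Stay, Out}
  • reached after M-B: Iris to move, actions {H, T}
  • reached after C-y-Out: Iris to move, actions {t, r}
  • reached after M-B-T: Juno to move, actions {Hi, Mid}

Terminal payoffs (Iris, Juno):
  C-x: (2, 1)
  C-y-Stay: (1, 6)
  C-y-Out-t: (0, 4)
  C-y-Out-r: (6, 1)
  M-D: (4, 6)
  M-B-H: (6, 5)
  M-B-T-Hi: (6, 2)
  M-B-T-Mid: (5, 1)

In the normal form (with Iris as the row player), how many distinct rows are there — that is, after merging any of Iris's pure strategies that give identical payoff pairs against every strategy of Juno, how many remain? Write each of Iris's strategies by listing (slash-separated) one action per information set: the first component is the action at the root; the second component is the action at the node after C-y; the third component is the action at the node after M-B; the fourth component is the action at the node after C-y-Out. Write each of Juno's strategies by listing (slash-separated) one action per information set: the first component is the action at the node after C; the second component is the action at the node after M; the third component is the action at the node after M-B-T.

5

Iris has 16 pure strategies: C/Stay/H/t, C/Stay/H/r, C/Stay/T/t, C/Stay/T/r, C/Out/H/t, C/Out/H/r, C/Out/T/t, C/Out/T/r, M/Stay/H/t, M/Stay/H/r, M/Stay/T/t, M/Stay/T/r, M/Out/H/t, M/Out/H/r, M/Out/T/t, M/Out/T/r. Columns: x/D/Hi, x/D/Mid, x/B/Hi, x/B/Mid, y/D/Hi, y/D/Mid, y/B/Hi, y/B/Mid.
{C/Stay/H/t, C/Stay/H/r, C/Stay/T/t, C/Stay/T/r} → row (2,1) (2,1) (2,1) (2,1) (1,6) (1,6) (1,6) (1,6)
{C/Out/H/t, C/Out/T/t} → row (2,1) (2,1) (2,1) (2,1) (0,4) (0,4) (0,4) (0,4)
{C/Out/H/r, C/Out/T/r} → row (2,1) (2,1) (2,1) (2,1) (6,1) (6,1) (6,1) (6,1)
{M/Stay/H/t, M/Stay/H/r, M/Out/H/t, M/Out/H/r} → row (4,6) (4,6) (6,5) (6,5) (4,6) (4,6) (6,5) (6,5)
{M/Stay/T/t, M/Stay/T/r, M/Out/T/t, M/Out/T/r} → row (4,6) (4,6) (6,2) (5,1) (4,6) (4,6) (6,2) (5,1)
That's 5 distinct rows out of 16 strategies.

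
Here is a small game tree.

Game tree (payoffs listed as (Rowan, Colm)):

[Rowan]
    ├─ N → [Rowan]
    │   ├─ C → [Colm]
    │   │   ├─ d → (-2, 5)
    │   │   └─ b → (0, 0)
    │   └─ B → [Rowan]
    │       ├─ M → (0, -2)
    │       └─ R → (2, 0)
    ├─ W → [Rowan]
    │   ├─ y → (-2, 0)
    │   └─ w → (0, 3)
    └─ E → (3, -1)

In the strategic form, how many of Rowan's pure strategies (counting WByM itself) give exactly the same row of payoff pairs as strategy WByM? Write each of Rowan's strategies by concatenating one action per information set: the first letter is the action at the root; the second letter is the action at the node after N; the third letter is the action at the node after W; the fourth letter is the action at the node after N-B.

4

Row for WByM (columns d, b): (-2,0) (-2,0).
Under WByM, Rowan's choice at the node after N and at the node after N-B can never be reached regardless of what Colm does, so varying those choices leaves every outcome unchanged.
Holding the reachable choices fixed and varying the unreachable ones freely already gives 2 × 2 = 4 equivalent strategies.
No other strategy reproduces this row, so those 4 are the full class: WCyM, WCyR, WByM, WByR.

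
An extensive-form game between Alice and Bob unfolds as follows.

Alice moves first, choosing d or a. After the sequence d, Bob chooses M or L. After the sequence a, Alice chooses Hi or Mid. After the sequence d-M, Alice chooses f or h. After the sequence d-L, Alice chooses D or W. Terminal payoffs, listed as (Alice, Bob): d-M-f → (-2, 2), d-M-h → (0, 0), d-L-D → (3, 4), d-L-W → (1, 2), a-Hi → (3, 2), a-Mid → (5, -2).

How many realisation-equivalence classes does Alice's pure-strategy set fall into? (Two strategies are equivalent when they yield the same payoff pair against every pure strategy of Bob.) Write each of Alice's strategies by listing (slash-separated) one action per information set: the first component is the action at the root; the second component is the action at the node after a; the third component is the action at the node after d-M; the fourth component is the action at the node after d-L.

6

Alice has 16 pure strategies: d/Hi/f/D, d/Hi/f/W, d/Hi/h/D, d/Hi/h/W, d/Mid/f/D, d/Mid/f/W, d/Mid/h/D, d/Mid/h/W, a/Hi/f/D, a/Hi/f/W, a/Hi/h/D, a/Hi/h/W, a/Mid/f/D, a/Mid/f/W, a/Mid/h/D, a/Mid/h/W. Columns: M, L.
{d/Hi/f/D, d/Mid/f/D} → row (-2,2) (3,4)
{d/Hi/f/W, d/Mid/f/W} → row (-2,2) (1,2)
{d/Hi/h/D, d/Mid/h/D} → row (0,0) (3,4)
{d/Hi/h/W, d/Mid/h/W} → row (0,0) (1,2)
{a/Hi/f/D, a/Hi/f/W, a/Hi/h/D, a/Hi/h/W} → row (3,2) (3,2)
{a/Mid/f/D, a/Mid/f/W, a/Mid/h/D, a/Mid/h/W} → row (5,-2) (5,-2)
That's 6 distinct rows out of 16 strategies.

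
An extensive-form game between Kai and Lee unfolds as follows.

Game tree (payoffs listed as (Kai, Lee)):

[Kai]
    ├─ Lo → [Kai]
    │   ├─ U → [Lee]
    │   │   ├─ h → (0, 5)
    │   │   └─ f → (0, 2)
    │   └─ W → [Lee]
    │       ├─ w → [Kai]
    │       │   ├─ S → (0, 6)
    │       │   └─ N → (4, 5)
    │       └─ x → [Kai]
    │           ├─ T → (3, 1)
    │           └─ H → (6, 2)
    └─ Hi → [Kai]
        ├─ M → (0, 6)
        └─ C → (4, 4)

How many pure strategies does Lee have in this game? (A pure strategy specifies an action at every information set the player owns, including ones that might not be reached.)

4

Lee owns the node after Lo-U with actions {h, f} — two choices.
Lee owns the node after Lo-W with actions {w, x} — two choices.
A pure strategy fixes one action at each information set independently, so the count is the product 2 × 2 = 4.
(For reference, Kai has 32 pure strategies, giving a 4×32 normal-form matrix.)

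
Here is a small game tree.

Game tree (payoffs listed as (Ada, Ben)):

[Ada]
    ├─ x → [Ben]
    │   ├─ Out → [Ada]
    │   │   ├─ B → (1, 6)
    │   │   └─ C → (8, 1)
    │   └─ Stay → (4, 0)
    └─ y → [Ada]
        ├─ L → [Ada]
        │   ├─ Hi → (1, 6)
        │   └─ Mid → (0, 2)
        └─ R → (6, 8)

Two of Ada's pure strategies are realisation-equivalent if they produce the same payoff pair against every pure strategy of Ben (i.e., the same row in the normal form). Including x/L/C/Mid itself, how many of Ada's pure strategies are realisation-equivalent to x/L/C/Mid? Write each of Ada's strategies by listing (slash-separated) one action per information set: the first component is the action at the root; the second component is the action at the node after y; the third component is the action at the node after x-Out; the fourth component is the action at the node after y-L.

4

Row for x/L/C/Mid (columns Out, Stay): (8,1) (4,0).
Under x/L/C/Mid, Ada's choice at the node after y and at the node after y-L can never be reached regardless of what Ben does, so varying those choices leaves every outcome unchanged.
Holding the reachable choices fixed and varying the unreachable ones freely already gives 2 × 2 = 4 equivalent strategies.
No other strategy reproduces this row, so those 4 are the full class: x/L/C/Hi, x/L/C/Mid, x/R/C/Hi, x/R/C/Mid.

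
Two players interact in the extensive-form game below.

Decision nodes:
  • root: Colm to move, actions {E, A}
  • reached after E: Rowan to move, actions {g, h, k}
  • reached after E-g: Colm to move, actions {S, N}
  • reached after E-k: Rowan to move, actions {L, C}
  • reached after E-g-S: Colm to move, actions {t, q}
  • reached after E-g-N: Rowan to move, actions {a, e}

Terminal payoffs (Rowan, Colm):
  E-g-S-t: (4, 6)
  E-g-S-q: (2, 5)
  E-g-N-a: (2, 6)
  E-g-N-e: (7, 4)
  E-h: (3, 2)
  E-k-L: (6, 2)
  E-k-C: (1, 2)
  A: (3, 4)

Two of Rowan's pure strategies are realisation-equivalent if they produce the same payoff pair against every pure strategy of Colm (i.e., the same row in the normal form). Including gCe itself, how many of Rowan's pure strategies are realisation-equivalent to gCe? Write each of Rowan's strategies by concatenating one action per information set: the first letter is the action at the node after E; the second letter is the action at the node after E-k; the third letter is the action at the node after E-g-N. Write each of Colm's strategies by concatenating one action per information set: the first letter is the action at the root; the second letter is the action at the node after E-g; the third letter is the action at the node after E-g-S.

Row for gCe (columns ESt, ESq, ENt, ENq, ASt, ASq, ANt, ANq): (4,6) (2,5) (7,4) (7,4) (3,4) (3,4) (3,4) (3,4).
Under gCe, Rowan's choice at the node after E-k can never be reached regardless of what Colm does, so varying those choices leaves every outcome unchanged.
Holding the reachable choices fixed and varying the unreachable one freely already gives 2 equivalent strategies.
No other strategy reproduces this row, so those 2 are the full class: gLe, gCe.

2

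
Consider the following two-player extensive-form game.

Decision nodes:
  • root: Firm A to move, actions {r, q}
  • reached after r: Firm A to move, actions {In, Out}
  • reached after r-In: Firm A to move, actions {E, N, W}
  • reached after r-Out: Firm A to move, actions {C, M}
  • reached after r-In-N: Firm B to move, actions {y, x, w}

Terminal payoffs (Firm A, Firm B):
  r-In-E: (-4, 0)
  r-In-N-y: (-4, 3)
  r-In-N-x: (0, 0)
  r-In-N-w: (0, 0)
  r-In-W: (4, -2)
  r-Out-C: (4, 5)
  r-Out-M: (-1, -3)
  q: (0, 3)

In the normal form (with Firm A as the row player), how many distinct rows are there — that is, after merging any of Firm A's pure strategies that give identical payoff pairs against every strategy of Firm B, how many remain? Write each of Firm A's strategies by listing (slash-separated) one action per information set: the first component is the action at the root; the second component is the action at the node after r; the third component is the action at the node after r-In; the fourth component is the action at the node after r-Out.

Firm A has 24 pure strategies: r/In/E/C, r/In/E/M, r/In/N/C, r/In/N/M, r/In/W/C, r/In/W/M, r/Out/E/C, r/Out/E/M, r/Out/N/C, r/Out/N/M, r/Out/W/C, r/Out/W/M, q/In/E/C, q/In/E/M, q/In/N/C, q/In/N/M, q/In/W/C, q/In/W/M, q/Out/E/C, q/Out/E/M, q/Out/N/C, q/Out/N/M, q/Out/W/C, q/Out/W/M. Columns: y, x, w.
{r/In/E/C, r/In/E/M} → row (-4,0) (-4,0) (-4,0)
{r/In/N/C, r/In/N/M} → row (-4,3) (0,0) (0,0)
{r/In/W/C, r/In/W/M} → row (4,-2) (4,-2) (4,-2)
{r/Out/E/C, r/Out/N/C, r/Out/W/C} → row (4,5) (4,5) (4,5)
{r/Out/E/M, r/Out/N/M, r/Out/W/M} → row (-1,-3) (-1,-3) (-1,-3)
{q/In/E/C, q/In/E/M, q/In/N/C, q/In/N/M, q/In/W/C, q/In/W/M, q/Out/E/C, q/Out/E/M, q/Out/N/C, q/Out/N/M, q/Out/W/C, q/Out/W/M} → row (0,3) (0,3) (0,3)
That's 6 distinct rows out of 24 strategies.

6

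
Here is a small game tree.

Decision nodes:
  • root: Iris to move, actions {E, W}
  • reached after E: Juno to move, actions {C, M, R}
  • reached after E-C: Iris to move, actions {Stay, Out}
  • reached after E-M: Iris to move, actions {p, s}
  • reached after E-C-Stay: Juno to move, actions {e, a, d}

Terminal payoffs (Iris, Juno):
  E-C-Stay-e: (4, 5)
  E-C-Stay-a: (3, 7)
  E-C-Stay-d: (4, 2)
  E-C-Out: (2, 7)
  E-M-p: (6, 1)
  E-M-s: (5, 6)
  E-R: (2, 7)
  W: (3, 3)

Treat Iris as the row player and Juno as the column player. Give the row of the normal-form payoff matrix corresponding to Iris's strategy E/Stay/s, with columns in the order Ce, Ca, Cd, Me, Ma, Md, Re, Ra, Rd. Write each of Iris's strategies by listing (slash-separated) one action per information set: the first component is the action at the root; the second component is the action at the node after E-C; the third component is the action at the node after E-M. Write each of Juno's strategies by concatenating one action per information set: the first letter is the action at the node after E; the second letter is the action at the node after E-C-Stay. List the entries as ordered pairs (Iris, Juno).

(4,5) (3,7) (4,2) (5,6) (5,6) (5,6) (2,7) (2,7) (2,7)

vs Ce: Iris plays E → Juno plays C at [E] → Iris plays Stay at [E-C] → Juno plays e at [E-C-Stay] → (4, 5)
vs Ca: Iris plays E → Juno plays C at [E] → Iris plays Stay at [E-C] → Juno plays a at [E-C-Stay] → (3, 7)
vs Cd: Iris plays E → Juno plays C at [E] → Iris plays Stay at [E-C] → Juno plays d at [E-C-Stay] → (4, 2)
vs Me: Iris plays E → Juno plays M at [E] → Iris plays s at [E-M] → (5, 6)
vs Ma: Iris plays E → Juno plays M at [E] → Iris plays s at [E-M] → (5, 6)
vs Md: Iris plays E → Juno plays M at [E] → Iris plays s at [E-M] → (5, 6)
vs Re: Iris plays E → Juno plays R at [E] → (2, 7)
vs Ra: Iris plays E → Juno plays R at [E] → (2, 7)
vs Rd: Iris plays E → Juno plays R at [E] → (2, 7)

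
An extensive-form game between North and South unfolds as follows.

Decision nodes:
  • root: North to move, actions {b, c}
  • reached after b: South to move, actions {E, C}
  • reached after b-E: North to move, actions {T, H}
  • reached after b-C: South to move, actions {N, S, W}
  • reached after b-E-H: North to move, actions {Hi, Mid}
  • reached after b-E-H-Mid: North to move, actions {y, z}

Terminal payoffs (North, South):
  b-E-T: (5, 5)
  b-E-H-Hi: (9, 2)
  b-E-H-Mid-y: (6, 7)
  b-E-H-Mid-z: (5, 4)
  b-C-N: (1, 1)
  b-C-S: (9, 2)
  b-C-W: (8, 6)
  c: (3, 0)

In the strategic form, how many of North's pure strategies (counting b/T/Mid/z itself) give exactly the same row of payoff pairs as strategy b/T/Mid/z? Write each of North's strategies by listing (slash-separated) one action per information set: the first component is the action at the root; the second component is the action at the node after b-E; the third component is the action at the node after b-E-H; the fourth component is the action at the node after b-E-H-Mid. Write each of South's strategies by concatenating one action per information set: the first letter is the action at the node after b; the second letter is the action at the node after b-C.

4

Row for b/T/Mid/z (columns EN, ES, EW, CN, CS, CW): (5,5) (5,5) (5,5) (1,1) (9,2) (8,6).
Under b/T/Mid/z, North's choice at the node after b-E-H and at the node after b-E-H-Mid can never be reached regardless of what South does, so varying those choices leaves every outcome unchanged.
Holding the reachable choices fixed and varying the unreachable ones freely already gives 2 × 2 = 4 equivalent strategies.
No other strategy reproduces this row, so those 4 are the full class: b/T/Hi/y, b/T/Hi/z, b/T/Mid/y, b/T/Mid/z.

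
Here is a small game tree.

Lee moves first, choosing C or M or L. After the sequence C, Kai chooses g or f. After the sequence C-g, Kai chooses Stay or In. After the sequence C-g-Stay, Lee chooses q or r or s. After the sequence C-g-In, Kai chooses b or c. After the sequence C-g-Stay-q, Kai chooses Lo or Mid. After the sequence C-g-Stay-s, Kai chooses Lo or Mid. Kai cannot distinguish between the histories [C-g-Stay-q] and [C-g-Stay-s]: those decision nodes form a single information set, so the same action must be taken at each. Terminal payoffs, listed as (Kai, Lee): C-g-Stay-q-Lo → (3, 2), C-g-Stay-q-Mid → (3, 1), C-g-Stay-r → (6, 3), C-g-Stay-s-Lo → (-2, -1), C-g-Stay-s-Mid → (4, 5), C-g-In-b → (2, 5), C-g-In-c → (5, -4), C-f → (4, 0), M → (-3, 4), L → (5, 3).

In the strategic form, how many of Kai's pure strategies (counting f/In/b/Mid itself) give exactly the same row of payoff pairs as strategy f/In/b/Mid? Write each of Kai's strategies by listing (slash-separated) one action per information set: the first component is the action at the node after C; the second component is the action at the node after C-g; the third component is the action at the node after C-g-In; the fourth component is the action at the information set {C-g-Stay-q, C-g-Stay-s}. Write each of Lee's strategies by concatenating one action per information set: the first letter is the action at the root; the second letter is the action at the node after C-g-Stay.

Row for f/In/b/Mid (columns Cq, Cr, Cs, Mq, Mr, Ms, Lq, Lr, Ls): (4,0) (4,0) (4,0) (-3,4) (-3,4) (-3,4) (5,3) (5,3) (5,3).
Under f/In/b/Mid, Kai's choice at the node after C-g and at the node after C-g-In and at the information set {C-g-Stay-q, C-g-Stay-s} can never be reached regardless of what Lee does, so varying those choices leaves every outcome unchanged.
Holding the reachable choices fixed and varying the unreachable ones freely already gives 2 × 2 × 2 = 8 equivalent strategies.
No other strategy reproduces this row, so those 8 are the full class: f/Stay/b/Lo, f/Stay/b/Mid, f/Stay/c/Lo, f/Stay/c/Mid, f/In/b/Lo, f/In/b/Mid, f/In/c/Lo, f/In/c/Mid.

8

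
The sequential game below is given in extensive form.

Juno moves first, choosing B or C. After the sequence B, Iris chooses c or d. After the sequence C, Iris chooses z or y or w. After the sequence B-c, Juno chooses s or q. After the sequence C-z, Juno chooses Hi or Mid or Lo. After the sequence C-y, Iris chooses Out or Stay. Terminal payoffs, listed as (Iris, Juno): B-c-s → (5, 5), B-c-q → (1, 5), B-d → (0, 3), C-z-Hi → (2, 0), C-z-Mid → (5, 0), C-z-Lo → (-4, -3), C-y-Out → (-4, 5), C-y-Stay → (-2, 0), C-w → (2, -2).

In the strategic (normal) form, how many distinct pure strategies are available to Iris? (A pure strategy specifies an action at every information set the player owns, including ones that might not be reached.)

12

Iris owns the node after B with actions {c, d} — two choices.
Iris owns the node after C with actions {z, y, w} — three choices.
Iris owns the node after C-y with actions {Out, Stay} — two choices.
A pure strategy fixes one action at each information set independently, so the count is the product 2 × 3 × 2 = 12.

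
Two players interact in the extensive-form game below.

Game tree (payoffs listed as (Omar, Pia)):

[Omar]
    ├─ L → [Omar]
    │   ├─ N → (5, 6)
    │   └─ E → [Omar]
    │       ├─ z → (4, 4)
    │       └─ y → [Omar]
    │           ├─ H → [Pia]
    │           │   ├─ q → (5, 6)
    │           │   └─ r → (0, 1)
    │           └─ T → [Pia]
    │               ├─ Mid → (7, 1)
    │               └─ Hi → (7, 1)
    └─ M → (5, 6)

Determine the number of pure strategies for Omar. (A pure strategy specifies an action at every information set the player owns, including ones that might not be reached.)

16

Omar owns the root with actions {L, M} — two choices.
Omar owns the node after L with actions {N, E} — two choices.
Omar owns the node after L-E with actions {z, y} — two choices.
Omar owns the node after L-E-y with actions {H, T} — two choices.
A pure strategy fixes one action at each information set independently, so the count is the product 2 × 2 × 2 × 2 = 16.
(For reference, Pia has 4 pure strategies, giving a 16×4 normal-form matrix.)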